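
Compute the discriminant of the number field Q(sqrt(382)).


For K = Q(sqrt(d)) with d squarefree: disc(K) = d if d = 1 mod 4, and disc(K) = 4d if d = 2 or 3 mod 4.
Here d = 382, and d mod 4 = 2.
d = 2 mod 4, not 1 (O_K = Z[sqrt(d)]), so disc(K) = 4d = 4 * (382) = 1528

1528


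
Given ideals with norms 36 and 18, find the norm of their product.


N(IJ) = N(I) * N(J)
= 36 * 18
= 648

648


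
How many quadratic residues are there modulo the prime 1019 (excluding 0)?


For prime p, the number of non-zero quadratic residues is (p-1)/2.
= (1019-1)/2
= 509

509


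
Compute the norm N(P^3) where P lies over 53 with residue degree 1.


N(P^a) = p^(a*f)
= 53^(3*1)
= 53^3
= 148877

148877


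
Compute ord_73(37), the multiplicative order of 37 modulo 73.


We want ord_73(37), the smallest k >= 1 with 37^k = 1 mod 73.
n = 73 = 73, phi(73) = 72; the order divides phi(n).
Divisors of 72: 1, 2, 3, 4, 6, 8, 9, 12, 18, 24, 36, 72
Repeated squaring mod 73: 37^1 = 37, 37^2 = 55, 37^4 = 32, 37^8 = 2, 37^16 = 4, 37^32 = 16, 37^64 = 37
Test divisors in increasing order:
  k=1: 37^1 = 37 mod 73
  k=2: 37^2 = 55 mod 73
  k=3: 37^3 = 55 * 37 = 64 mod 73
  k=4: 37^4 = 32 mod 73
  k=6: 37^6 = 32 * 55 = 8 mod 73
  k=8: 37^8 = 2 mod 73
  k=9: 37^9 = 2 * 37 = 1 mod 73  <- first divisor giving 1
Order = 9

9


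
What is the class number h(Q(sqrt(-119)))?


K = Q(sqrt(-119)). d mod 4 = 1, so D = disc(K) = d = -119
h(K) equals the number of primitive reduced positive-definite forms (a, b, c) = a*x^2 + b*x*y + c*y^2 with b^2 - 4ac = D,
where reduced means |b| <= a <= c, with b >= 0 whenever |b| = a or a = c, and primitive means gcd(a, b, c) = 1.
Reduced forces 3a^2 <= |D| = 119, so 1 <= a <= 6; b must have the parity of D, and c = (b^2 - D)/(4a) must be an integer >= a.
Enumerate a = 1..6, b in [-a, a]:
  a=1: (1, 1, 30)  [1]
  a=2: (2, -1, 15), (2, 1, 15)  [2]
  a=3: (3, -1, 10), (3, 1, 10)  [2]
  a=4: (4, -3, 8), (4, 3, 8)  [2]
  a=5: (5, -1, 6), (5, 1, 6)  [2]
  a=6: (6, 5, 6)  [1]
Total reduced forms: 1 + 2 + 2 + 2 + 2 + 1 = 10
h = 10

10


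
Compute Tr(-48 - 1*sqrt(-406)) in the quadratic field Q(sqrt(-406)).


Tr(a + b*sqrt(d)) = (a + b*sqrt(d)) + (a - b*sqrt(d)) = 2a
= 2 * (-48)
= -96

-96


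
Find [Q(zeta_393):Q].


The degree equals Euler's totient phi(393).
393 = 3 * 131
phi(393) = 260

260


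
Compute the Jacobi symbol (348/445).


Compute (348/445) via quadratic reciprocity:
  pull out 2: (2/445) = -1  (since 445 mod 8 = 5)
  pull out 2: (2/445) = -1  (since 445 mod 8 = 5)
  reciprocity: (87/445) -> +(445/87)
  reduce: (10/87)
  pull out 2: (2/87) = +1  (since 87 mod 8 = 7)
  reciprocity: (5/87) -> +(87/5)
  reduce: (2/5)
  pull out 2: (2/5) = -1  (since 5 mod 8 = 5)
  (1/5) = 1
Product of signs = -1

-1


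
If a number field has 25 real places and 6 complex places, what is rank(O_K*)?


By Dirichlet's unit theorem:
rank = r1 + r2 - 1
= 25 + 6 - 1
= 30

30


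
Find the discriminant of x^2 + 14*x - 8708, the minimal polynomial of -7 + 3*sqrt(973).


The element -7 + 3*sqrt(973) has minimal polynomial:
x^2 + 14*x - 8708
Discriminant = (14)^2 - 4*(-8708)
= 196 + 34832
= 35028

35028


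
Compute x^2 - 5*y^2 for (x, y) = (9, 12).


x^2 - d*y^2
= 9^2 - 5*12^2
= 81 - 720
= -639

-639


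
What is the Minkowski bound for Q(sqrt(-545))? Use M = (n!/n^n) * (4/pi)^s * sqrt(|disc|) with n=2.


d = -545, d mod 4 = 3, so disc(K) = 4d = -2180; |disc(K)| = 2180
Imaginary quadratic field, so n = 2, s = r2 = 1, r1 = 0
M = (n!/n^n) * (4/pi)^s * sqrt(|disc(K)|) = (2!/2^2) * (4/pi)^1 * sqrt(2180)
= 0.5 * 1.273240 * 46.690470
= 29.7241

29.7241


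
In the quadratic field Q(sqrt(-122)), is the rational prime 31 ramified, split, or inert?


K = Q(sqrt(-122)). Since d mod 4 = 2, disc(K) = -488.
Check p | disc: -488 mod 31 = 8.
p does not divide disc. Compute Legendre symbol (d/p):
2^((31-1)/2) mod 31 = 1
(d/p) = 1, so p splits: (p) = P*P' with e=1, f=1, g=2.
Therefore p is split.

split


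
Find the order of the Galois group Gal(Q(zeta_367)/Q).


|Gal(Q(zeta_367)/Q)| = phi(367)
= 366

366


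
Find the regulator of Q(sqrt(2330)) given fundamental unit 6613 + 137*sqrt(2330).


epsilon = 6613 + 137*sqrt(2330)
= 13226.0001
R = ln(13226.0001)
= 9.4899

9.4899


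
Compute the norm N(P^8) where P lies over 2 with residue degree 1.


N(P^a) = p^(a*f)
= 2^(8*1)
= 2^8
= 256

256


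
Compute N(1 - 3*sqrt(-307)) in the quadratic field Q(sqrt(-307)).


N(a + b*sqrt(d)) = a^2 - d*b^2
= (1)^2 - (-307)*(-3)^2
= 1 + 2763
= 2764

2764


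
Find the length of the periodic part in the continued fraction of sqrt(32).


Run the CF algorithm for sqrt(32).
a_0 = floor(sqrt(32)) = 5; set m_0=0, q_0=1.
Recurrence: m' = q*a - m,  q' = (d - m'^2)/q,  a' = floor((a_0 + m')/q').
  step 1: m=5, q=7, a=1
  step 2: m=2, q=4, a=1
  step 3: m=2, q=7, a=1
  step 4: m=5, q=1, a=10
a_4 = 2*a_0 = 10, so the period closes here.
sqrt(32) = [5; 1, 1, 1, 10]
Period length = 4

4


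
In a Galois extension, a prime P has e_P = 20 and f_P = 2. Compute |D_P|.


|D_P| = e * f
= 20 * 2
= 40

40


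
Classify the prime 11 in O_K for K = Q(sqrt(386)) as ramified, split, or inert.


K = Q(sqrt(386)). Since d mod 4 = 2, disc(K) = 1544.
Check p | disc: 1544 mod 11 = 4.
p does not divide disc. Compute Legendre symbol (d/p):
1^((11-1)/2) mod 11 = 1
(d/p) = 1, so p splits: (p) = P*P' with e=1, f=1, g=2.
Therefore p is split.

split


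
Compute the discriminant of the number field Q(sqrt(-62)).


For K = Q(sqrt(d)) with d squarefree: disc(K) = d if d = 1 mod 4, and disc(K) = 4d if d = 2 or 3 mod 4.
Here d = -62, and d mod 4 = 2.
d = 2 mod 4, not 1 (O_K = Z[sqrt(d)]), so disc(K) = 4d = 4 * (-62) = -248

-248


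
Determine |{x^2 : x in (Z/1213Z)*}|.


For prime p, the number of non-zero quadratic residues is (p-1)/2.
= (1213-1)/2
= 606

606


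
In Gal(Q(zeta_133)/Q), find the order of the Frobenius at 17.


The Frobenius at p in Gal(Q(zeta_n)/Q) = (Z/nZ)* is the class of p, so its order is ord_133(17), the smallest k >= 1 with 17^k = 1 mod 133.
n = 133 = 7 * 19, phi(133) = 108; the order divides phi(n).
Divisors of 108: 1, 2, 3, 4, 6, 9, 12, 18, 27, 36, 54, 108
Repeated squaring mod 133: 17^1 = 17, 17^2 = 23, 17^4 = 130, 17^8 = 9, 17^16 = 81, 17^32 = 44, 17^64 = 74
Test divisors in increasing order:
  k=1: 17^1 = 17 mod 133
  k=2: 17^2 = 23 mod 133
  k=3: 17^3 = 23 * 17 = 125 mod 133
  k=4: 17^4 = 130 mod 133
  k=6: 17^6 = 130 * 23 = 64 mod 133
  k=9: 17^9 = 9 * 17 = 20 mod 133
  k=12: 17^12 = 9 * 130 = 106 mod 133
  k=18: 17^18 = 81 * 23 = 1 mod 133  <- first divisor giving 1
Order = 18

18


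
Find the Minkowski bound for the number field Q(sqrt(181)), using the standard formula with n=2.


d = 181, d mod 4 = 1, so disc(K) = d = 181; |disc(K)| = 181
Real quadratic field, so n = 2, s = r2 = 0, r1 = 2
M = (n!/n^n) * (4/pi)^s * sqrt(|disc(K)|) = (2!/2^2) * (4/pi)^0 * sqrt(181)
= 0.5 * 1.000000 * 13.453624
= 6.7268

6.7268


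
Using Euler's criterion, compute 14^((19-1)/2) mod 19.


p = 19 is prime and the exponent is (p-1)/2 = 9, so by Euler's criterion 14^9 = (14/19) = +1 or -1 mod 19.
Compute by square-and-multiply:
  9 = 8 + 1 (binary 1001)
  Repeated squaring mod 19: 14^1 = 14, 14^2 = 6, 14^4 = 17, 14^8 = 4
  14^9 = 14^8 * 14^1 = 4 * 14 mod 19
    4 * 14 = 56 = 18 mod 19
  14^9 = 18 mod 19
Result 18 = p - 1 = -1 mod 19: 14 is a quadratic non-residue mod 19. As a residue in [0, p-1] the value is 18.
14^9 mod 19 = 18

18


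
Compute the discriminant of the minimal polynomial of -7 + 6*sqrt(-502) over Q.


The element -7 + 6*sqrt(-502) has minimal polynomial:
x^2 + 14*x + 18121
Discriminant = (14)^2 - 4*(18121)
= 196 - 72484
= -72288

-72288


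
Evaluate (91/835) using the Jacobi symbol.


Compute (91/835) via quadratic reciprocity:
  reciprocity: (91/835) -> -(835/91)
  reduce: (16/91)
  pull out 2: (2/91) = -1  (since 91 mod 8 = 3)
  pull out 2: (2/91) = -1  (since 91 mod 8 = 3)
  pull out 2: (2/91) = -1  (since 91 mod 8 = 3)
  pull out 2: (2/91) = -1  (since 91 mod 8 = 3)
  (1/91) = 1
Product of signs = -1

-1


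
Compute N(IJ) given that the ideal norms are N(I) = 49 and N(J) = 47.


N(IJ) = N(I) * N(J)
= 49 * 47
= 2303

2303


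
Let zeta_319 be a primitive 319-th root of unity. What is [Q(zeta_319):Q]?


The degree equals Euler's totient phi(319).
319 = 11 * 29
phi(319) = 280

280


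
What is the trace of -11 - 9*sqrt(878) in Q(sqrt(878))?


Tr(a + b*sqrt(d)) = (a + b*sqrt(d)) + (a - b*sqrt(d)) = 2a
= 2 * (-11)
= -22

-22


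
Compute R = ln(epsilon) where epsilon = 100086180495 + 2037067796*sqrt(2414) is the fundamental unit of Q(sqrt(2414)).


epsilon = 100086180495 + 2037067796*sqrt(2414)
= 2.0017e+11
R = ln(2.0017e+11)
= 26.0224

26.0224


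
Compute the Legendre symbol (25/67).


p = 67 is prime, so compute (25/67) with the reciprocity algorithm (Jacobi-symbol steps: pull out 2s via (2/n), flip via reciprocity, reduce):
  reciprocity: (25/67) -> +(67/25)
  reduce: (17/25)
  reciprocity: (17/25) -> +(25/17)
  reduce: (8/17)
  pull out 2: (2/17) = +1  (since 17 mod 8 = 1)
  pull out 2: (2/17) = +1  (since 17 mod 8 = 1)
  pull out 2: (2/17) = +1  (since 17 mod 8 = 1)
  (1/17) = 1
Product of signs = 1
(25/67) = 1

1


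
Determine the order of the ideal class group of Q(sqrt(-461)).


K = Q(sqrt(-461)). d mod 4 = 3, so D = disc(K) = 4d = -1844
h(K) equals the number of primitive reduced positive-definite forms (a, b, c) = a*x^2 + b*x*y + c*y^2 with b^2 - 4ac = D,
where reduced means |b| <= a <= c, with b >= 0 whenever |b| = a or a = c, and primitive means gcd(a, b, c) = 1.
Reduced forces 3a^2 <= |D| = 1844, so 1 <= a <= 24; b must have the parity of D, and c = (b^2 - D)/(4a) must be an integer >= a.
Enumerate a = 1..24, b in [-a, a]:
  a=1: (1, 0, 461)  [1]
  a=2: (2, 2, 231)  [1]
  a=3: (3, -2, 154), (3, 2, 154)  [2]
  a=4: none
  a=5: (5, -4, 93), (5, 4, 93)  [2]
  a=6: (6, -2, 77), (6, 2, 77)  [2]
  a=7: (7, -2, 66), (7, 2, 66)  [2]
  a=8: none
  a=9: (9, -8, 53), (9, 8, 53)  [2]
  a=10: (10, -6, 47), (10, 6, 47)  [2]
  a=11: (11, -2, 42), (11, 2, 42)  [2]
  a=12..13: none
  a=14: (14, -2, 33), (14, 2, 33)  [2]
  a=15: (15, -14, 34), (15, -4, 31), (15, 4, 31), (15, 14, 34)  [4]
  a=16: none
  a=17: (17, -14, 30), (17, 14, 30)  [2]
  a=18: (18, -10, 27), (18, 10, 27)  [2]
  a=19..20: none
  a=21: (21, -16, 25), (21, -2, 22), (21, 2, 22), (21, 16, 25)  [4]
  a=22..24: none
Total reduced forms: 1 + 1 + 2 + 2 + 2 + 2 + 2 + 2 + 2 + 2 + 4 + 2 + 2 + 4 = 30
h = 30

30


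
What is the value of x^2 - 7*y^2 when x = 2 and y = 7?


x^2 - d*y^2
= 2^2 - 7*7^2
= 4 - 343
= -339

-339


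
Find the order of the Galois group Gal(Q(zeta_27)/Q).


|Gal(Q(zeta_27)/Q)| = phi(27)
= 18

18


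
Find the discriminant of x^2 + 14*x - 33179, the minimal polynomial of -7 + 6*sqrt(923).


The element -7 + 6*sqrt(923) has minimal polynomial:
x^2 + 14*x - 33179
Discriminant = (14)^2 - 4*(-33179)
= 196 + 132716
= 132912

132912


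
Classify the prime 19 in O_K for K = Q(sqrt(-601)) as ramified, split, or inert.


K = Q(sqrt(-601)). Since d mod 4 = 3, disc(K) = -2404.
Check p | disc: -2404 mod 19 = 9.
p does not divide disc. Compute Legendre symbol (d/p):
7^((19-1)/2) mod 19 = 1
(d/p) = 1, so p splits: (p) = P*P' with e=1, f=1, g=2.
Therefore p is split.

split


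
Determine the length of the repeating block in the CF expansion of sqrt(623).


Run the CF algorithm for sqrt(623).
a_0 = floor(sqrt(623)) = 24; set m_0=0, q_0=1.
Recurrence: m' = q*a - m,  q' = (d - m'^2)/q,  a' = floor((a_0 + m')/q').
  step 1: m=24, q=47, a=1
  step 2: m=23, q=2, a=23
  step 3: m=23, q=47, a=1
  step 4: m=24, q=1, a=48
a_4 = 2*a_0 = 48, so the period closes here.
sqrt(623) = [24; 1, 23, 1, 48]
Period length = 4

4


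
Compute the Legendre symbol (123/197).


p = 197 is prime, so compute (123/197) with the reciprocity algorithm (Jacobi-symbol steps: pull out 2s via (2/n), flip via reciprocity, reduce):
  reciprocity: (123/197) -> +(197/123)
  reduce: (74/123)
  pull out 2: (2/123) = -1  (since 123 mod 8 = 3)
  reciprocity: (37/123) -> +(123/37)
  reduce: (12/37)
  pull out 2: (2/37) = -1  (since 37 mod 8 = 5)
  pull out 2: (2/37) = -1  (since 37 mod 8 = 5)
  reciprocity: (3/37) -> +(37/3)
  reduce: (1/3)
  (1/3) = 1
Product of signs = -1
(123/197) = -1

-1


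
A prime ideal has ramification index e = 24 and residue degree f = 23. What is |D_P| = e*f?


|D_P| = e * f
= 24 * 23
= 552

552


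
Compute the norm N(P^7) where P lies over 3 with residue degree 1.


N(P^a) = p^(a*f)
= 3^(7*1)
= 3^7
= 2187

2187


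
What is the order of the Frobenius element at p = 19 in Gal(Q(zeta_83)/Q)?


The Frobenius at p in Gal(Q(zeta_n)/Q) = (Z/nZ)* is the class of p, so its order is ord_83(19), the smallest k >= 1 with 19^k = 1 mod 83.
n = 83 = 83, phi(83) = 82; the order divides phi(n).
Divisors of 82: 1, 2, 41, 82
Repeated squaring mod 83: 19^1 = 19, 19^2 = 29, 19^4 = 11, 19^8 = 38, 19^16 = 33, 19^32 = 10, 19^64 = 17
Test divisors in increasing order:
  k=1: 19^1 = 19 mod 83
  k=2: 19^2 = 29 mod 83
  k=41: 19^41 = 10 * 38 * 19 = 82 mod 83
  k=82: 19^82 = 17 * 33 * 29 = 1 mod 83  <- first divisor giving 1
Order = 82

82


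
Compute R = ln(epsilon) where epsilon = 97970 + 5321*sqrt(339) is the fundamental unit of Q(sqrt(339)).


epsilon = 97970 + 5321*sqrt(339)
= 195940.0000
R = ln(195940.0000)
= 12.1856

12.1856


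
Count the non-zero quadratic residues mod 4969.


For prime p, the number of non-zero quadratic residues is (p-1)/2.
= (4969-1)/2
= 2484

2484


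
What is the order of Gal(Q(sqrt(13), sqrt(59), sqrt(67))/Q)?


The 3 square roots of distinct primes are multiplicatively independent over Q,
so [K:Q] = 2^3 and Gal(K/Q) is isomorphic to (Z/2Z)^3.
|Gal| = 2^3 = 8

8


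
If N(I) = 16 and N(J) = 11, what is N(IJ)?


N(IJ) = N(I) * N(J)
= 16 * 11
= 176

176


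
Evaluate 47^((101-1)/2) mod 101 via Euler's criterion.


p = 101 is prime and the exponent is (p-1)/2 = 50, so by Euler's criterion 47^50 = (47/101) = +1 or -1 mod 101.
Compute by square-and-multiply:
  50 = 32 + 16 + 2 (binary 110010)
  Repeated squaring mod 101: 47^1 = 47, 47^2 = 88, 47^4 = 68, 47^8 = 79, 47^16 = 80, 47^32 = 37
  47^50 = 47^32 * 47^16 * 47^2 = 37 * 80 * 88 mod 101
    37 * 80 = 2960 = 31 mod 101
    31 * 88 = 2728 = 1 mod 101
  47^50 = 1 mod 101
Result 1: 47 is a quadratic residue mod 101.
47^50 mod 101 = 1

1


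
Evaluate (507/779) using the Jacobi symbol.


Compute (507/779) via quadratic reciprocity:
  reciprocity: (507/779) -> -(779/507)
  reduce: (272/507)
  pull out 2: (2/507) = -1  (since 507 mod 8 = 3)
  pull out 2: (2/507) = -1  (since 507 mod 8 = 3)
  pull out 2: (2/507) = -1  (since 507 mod 8 = 3)
  pull out 2: (2/507) = -1  (since 507 mod 8 = 3)
  reciprocity: (17/507) -> +(507/17)
  reduce: (14/17)
  pull out 2: (2/17) = +1  (since 17 mod 8 = 1)
  reciprocity: (7/17) -> +(17/7)
  reduce: (3/7)
  reciprocity: (3/7) -> -(7/3)
  reduce: (1/3)
  (1/3) = 1
Product of signs = 1

1


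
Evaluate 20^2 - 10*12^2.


x^2 - d*y^2
= 20^2 - 10*12^2
= 400 - 1440
= -1040

-1040


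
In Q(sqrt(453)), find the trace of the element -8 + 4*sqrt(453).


Tr(a + b*sqrt(d)) = (a + b*sqrt(d)) + (a - b*sqrt(d)) = 2a
= 2 * (-8)
= -16

-16


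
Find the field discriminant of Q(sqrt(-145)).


For K = Q(sqrt(d)) with d squarefree: disc(K) = d if d = 1 mod 4, and disc(K) = 4d if d = 2 or 3 mod 4.
Here d = -145, and d mod 4 = 3.
d = 3 mod 4, not 1 (O_K = Z[sqrt(d)]), so disc(K) = 4d = 4 * (-145) = -580

-580


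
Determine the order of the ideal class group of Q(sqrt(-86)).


K = Q(sqrt(-86)). d mod 4 = 2, so D = disc(K) = 4d = -344
h(K) equals the number of primitive reduced positive-definite forms (a, b, c) = a*x^2 + b*x*y + c*y^2 with b^2 - 4ac = D,
where reduced means |b| <= a <= c, with b >= 0 whenever |b| = a or a = c, and primitive means gcd(a, b, c) = 1.
Reduced forces 3a^2 <= |D| = 344, so 1 <= a <= 10; b must have the parity of D, and c = (b^2 - D)/(4a) must be an integer >= a.
Enumerate a = 1..10, b in [-a, a]:
  a=1: (1, 0, 86)  [1]
  a=2: (2, 0, 43)  [1]
  a=3: (3, -2, 29), (3, 2, 29)  [2]
  a=4: none
  a=5: (5, -4, 18), (5, 4, 18)  [2]
  a=6: (6, -4, 15), (6, 4, 15)  [2]
  a=7..8: none
  a=9: (9, -4, 10), (9, 4, 10)  [2]
  a=10: none
Total reduced forms: 1 + 1 + 2 + 2 + 2 + 2 = 10
h = 10

10


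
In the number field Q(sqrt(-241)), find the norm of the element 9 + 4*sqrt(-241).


N(a + b*sqrt(d)) = a^2 - d*b^2
= (9)^2 - (-241)*(4)^2
= 81 + 3856
= 3937

3937


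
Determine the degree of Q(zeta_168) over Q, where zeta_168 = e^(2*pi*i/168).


The degree equals Euler's totient phi(168).
168 = 2^3 * 3 * 7
phi(168) = 48

48


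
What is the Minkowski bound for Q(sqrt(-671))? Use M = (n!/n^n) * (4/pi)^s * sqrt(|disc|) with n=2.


d = -671, d mod 4 = 1, so disc(K) = d = -671; |disc(K)| = 671
Imaginary quadratic field, so n = 2, s = r2 = 1, r1 = 0
M = (n!/n^n) * (4/pi)^s * sqrt(|disc(K)|) = (2!/2^2) * (4/pi)^1 * sqrt(671)
= 0.5 * 1.273240 * 25.903668
= 16.4908

16.4908


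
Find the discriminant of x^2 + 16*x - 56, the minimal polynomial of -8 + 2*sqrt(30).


The element -8 + 2*sqrt(30) has minimal polynomial:
x^2 + 16*x - 56
Discriminant = (16)^2 - 4*(-56)
= 256 + 224
= 480

480


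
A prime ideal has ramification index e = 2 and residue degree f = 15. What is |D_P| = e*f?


|D_P| = e * f
= 2 * 15
= 30

30


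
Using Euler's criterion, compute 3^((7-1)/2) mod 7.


p = 7 is prime and the exponent is (p-1)/2 = 3, so by Euler's criterion 3^3 = (3/7) = +1 or -1 mod 7.
Compute by square-and-multiply:
  3 = 2 + 1 (binary 11)
  Repeated squaring mod 7: 3^1 = 3, 3^2 = 2
  3^3 = 3^2 * 3^1 = 2 * 3 mod 7
    2 * 3 = 6 = 6 mod 7
  3^3 = 6 mod 7
Result 6 = p - 1 = -1 mod 7: 3 is a quadratic non-residue mod 7. As a residue in [0, p-1] the value is 6.
3^3 mod 7 = 6

6


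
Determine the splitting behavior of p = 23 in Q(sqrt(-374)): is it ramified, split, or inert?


K = Q(sqrt(-374)). Since d mod 4 = 2, disc(K) = -1496.
Check p | disc: -1496 mod 23 = 22.
p does not divide disc. Compute Legendre symbol (d/p):
17^((23-1)/2) mod 23 = -1
(d/p) = -1, so p is inert: (p) stays prime with e=1, f=2, g=1.
Therefore p is inert.

inert


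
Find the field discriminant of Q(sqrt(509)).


For K = Q(sqrt(d)) with d squarefree: disc(K) = d if d = 1 mod 4, and disc(K) = 4d if d = 2 or 3 mod 4.
Here d = 509, and d mod 4 = 1.
d = 1 mod 4 (O_K = Z[(1+sqrt(d))/2]), so disc(K) = d = 509

509


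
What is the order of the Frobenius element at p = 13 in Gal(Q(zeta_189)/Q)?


The Frobenius at p in Gal(Q(zeta_n)/Q) = (Z/nZ)* is the class of p, so its order is ord_189(13), the smallest k >= 1 with 13^k = 1 mod 189.
n = 189 = 3^3 * 7, phi(189) = 108; the order divides phi(n).
Divisors of 108: 1, 2, 3, 4, 6, 9, 12, 18, 27, 36, 54, 108
Repeated squaring mod 189: 13^1 = 13, 13^2 = 169, 13^4 = 22, 13^8 = 106, 13^16 = 85, 13^32 = 43, 13^64 = 148
Test divisors in increasing order:
  k=1: 13^1 = 13 mod 189
  k=2: 13^2 = 169 mod 189
  k=3: 13^3 = 169 * 13 = 118 mod 189
  k=4: 13^4 = 22 mod 189
  k=6: 13^6 = 22 * 169 = 127 mod 189
  k=9: 13^9 = 106 * 13 = 55 mod 189
  k=12: 13^12 = 106 * 22 = 64 mod 189
  k=18: 13^18 = 85 * 169 = 1 mod 189  <- first divisor giving 1
Order = 18

18


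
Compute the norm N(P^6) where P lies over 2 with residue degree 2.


N(P^a) = p^(a*f)
= 2^(6*2)
= 2^12
= 4096

4096


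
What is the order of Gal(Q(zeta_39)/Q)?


|Gal(Q(zeta_39)/Q)| = phi(39)
= 24

24


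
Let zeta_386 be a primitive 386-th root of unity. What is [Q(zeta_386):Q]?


The degree equals Euler's totient phi(386).
386 = 2 * 193
phi(386) = 192

192


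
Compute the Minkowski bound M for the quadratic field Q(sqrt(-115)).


d = -115, d mod 4 = 1, so disc(K) = d = -115; |disc(K)| = 115
Imaginary quadratic field, so n = 2, s = r2 = 1, r1 = 0
M = (n!/n^n) * (4/pi)^s * sqrt(|disc(K)|) = (2!/2^2) * (4/pi)^1 * sqrt(115)
= 0.5 * 1.273240 * 10.723805
= 6.8270

6.8270


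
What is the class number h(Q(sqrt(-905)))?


K = Q(sqrt(-905)). d mod 4 = 3, so D = disc(K) = 4d = -3620
h(K) equals the number of primitive reduced positive-definite forms (a, b, c) = a*x^2 + b*x*y + c*y^2 with b^2 - 4ac = D,
where reduced means |b| <= a <= c, with b >= 0 whenever |b| = a or a = c, and primitive means gcd(a, b, c) = 1.
Reduced forces 3a^2 <= |D| = 3620, so 1 <= a <= 34; b must have the parity of D, and c = (b^2 - D)/(4a) must be an integer >= a.
Enumerate a = 1..34, b in [-a, a]:
  a=1: (1, 0, 905)  [1]
  a=2: (2, 2, 453)  [1]
  a=3: (3, -2, 302), (3, 2, 302)  [2]
  a=4: none
  a=5: (5, 0, 181)  [1]
  a=6: (6, -2, 151), (6, 2, 151)  [2]
  a=7..8: none
  a=9: (9, -4, 101), (9, 4, 101)  [2]
  a=10: (10, 10, 93)  [1]
  a=11..14: none
  a=15: (15, -10, 62), (15, 10, 62)  [2]
  a=16: none
  a=17: (17, -16, 57), (17, 16, 57)  [2]
  a=18: (18, -14, 53), (18, 14, 53)  [2]
  a=19: (19, -16, 51), (19, 16, 51)  [2]
  a=20..26: none
  a=27: (27, -22, 38), (27, 22, 38)  [2]
  a=28: none
  a=29: (29, -18, 34), (29, 18, 34)  [2]
  a=30: (30, -10, 31), (30, 10, 31)  [2]
  a=31..34: none
Total reduced forms: 1 + 1 + 2 + 1 + 2 + 2 + 1 + 2 + 2 + 2 + 2 + 2 + 2 + 2 = 24
h = 24

24


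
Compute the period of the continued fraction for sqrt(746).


Run the CF algorithm for sqrt(746).
a_0 = floor(sqrt(746)) = 27; set m_0=0, q_0=1.
Recurrence: m' = q*a - m,  q' = (d - m'^2)/q,  a' = floor((a_0 + m')/q').
  step 1: m=27, q=17, a=3
  step 2: m=24, q=10, a=5
  step 3: m=26, q=7, a=7
  step 4: m=23, q=31, a=1
  step 5: m=8, q=22, a=1
  step 6: m=14, q=25, a=1
  step 7: m=11, q=25, a=1
  step 8: m=14, q=22, a=1
  step 9: m=8, q=31, a=1
  step 10: m=23, q=7, a=7
  step 11: m=26, q=10, a=5
  step 12: m=24, q=17, a=3
  step 13: m=27, q=1, a=54
a_13 = 2*a_0 = 54, so the period closes here.
sqrt(746) = [27; 3, 5, 7, 1, 1, 1, 1, 1, 1, 7, 5, 3, 54]
Period length = 13

13


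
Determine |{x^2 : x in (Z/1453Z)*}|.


For prime p, the number of non-zero quadratic residues is (p-1)/2.
= (1453-1)/2
= 726

726


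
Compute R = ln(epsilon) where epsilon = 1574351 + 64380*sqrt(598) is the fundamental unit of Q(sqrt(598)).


epsilon = 1574351 + 64380*sqrt(598)
= 3.1487e+06
R = ln(3.1487e+06)
= 14.9625

14.9625


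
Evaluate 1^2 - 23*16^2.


x^2 - d*y^2
= 1^2 - 23*16^2
= 1 - 5888
= -5887

-5887


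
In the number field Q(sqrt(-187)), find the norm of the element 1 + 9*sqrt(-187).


N(a + b*sqrt(d)) = a^2 - d*b^2
= (1)^2 - (-187)*(9)^2
= 1 + 15147
= 15148

15148


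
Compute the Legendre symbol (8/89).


p = 89 is prime, so compute (8/89) with the reciprocity algorithm (Jacobi-symbol steps: pull out 2s via (2/n), flip via reciprocity, reduce):
  pull out 2: (2/89) = +1  (since 89 mod 8 = 1)
  pull out 2: (2/89) = +1  (since 89 mod 8 = 1)
  pull out 2: (2/89) = +1  (since 89 mod 8 = 1)
  (1/89) = 1
Product of signs = 1
(8/89) = 1

1


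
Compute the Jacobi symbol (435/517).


Compute (435/517) via quadratic reciprocity:
  reciprocity: (435/517) -> +(517/435)
  reduce: (82/435)
  pull out 2: (2/435) = -1  (since 435 mod 8 = 3)
  reciprocity: (41/435) -> +(435/41)
  reduce: (25/41)
  reciprocity: (25/41) -> +(41/25)
  reduce: (16/25)
  pull out 2: (2/25) = +1  (since 25 mod 8 = 1)
  pull out 2: (2/25) = +1  (since 25 mod 8 = 1)
  pull out 2: (2/25) = +1  (since 25 mod 8 = 1)
  pull out 2: (2/25) = +1  (since 25 mod 8 = 1)
  (1/25) = 1
Product of signs = -1

-1


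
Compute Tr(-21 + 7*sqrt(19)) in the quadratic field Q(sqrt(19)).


Tr(a + b*sqrt(d)) = (a + b*sqrt(d)) + (a - b*sqrt(d)) = 2a
= 2 * (-21)
= -42

-42


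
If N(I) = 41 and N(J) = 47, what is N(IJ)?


N(IJ) = N(I) * N(J)
= 41 * 47
= 1927

1927


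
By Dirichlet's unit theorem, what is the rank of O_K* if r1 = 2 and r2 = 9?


By Dirichlet's unit theorem:
rank = r1 + r2 - 1
= 2 + 9 - 1
= 10

10


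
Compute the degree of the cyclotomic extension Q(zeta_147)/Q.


The degree equals Euler's totient phi(147).
147 = 3 * 7^2
phi(147) = 84

84


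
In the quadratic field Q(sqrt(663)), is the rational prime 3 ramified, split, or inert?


K = Q(sqrt(663)). Since d mod 4 = 3, disc(K) = 2652.
Check p | disc: 2652 mod 3 = 0.
p divides disc, so p ramifies: (p) = P^2 with e=2, f=1, g=1.
Therefore p is ramified.

ramified


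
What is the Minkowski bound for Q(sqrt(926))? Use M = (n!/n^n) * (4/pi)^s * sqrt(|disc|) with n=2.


d = 926, d mod 4 = 2, so disc(K) = 4d = 3704; |disc(K)| = 3704
Real quadratic field, so n = 2, s = r2 = 0, r1 = 2
M = (n!/n^n) * (4/pi)^s * sqrt(|disc(K)|) = (2!/2^2) * (4/pi)^0 * sqrt(3704)
= 0.5 * 1.000000 * 60.860496
= 30.4302

30.4302


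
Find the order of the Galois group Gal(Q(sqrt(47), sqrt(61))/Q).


The 2 square roots of distinct primes are multiplicatively independent over Q,
so [K:Q] = 2^2 and Gal(K/Q) is isomorphic to (Z/2Z)^2.
|Gal| = 2^2 = 4

4


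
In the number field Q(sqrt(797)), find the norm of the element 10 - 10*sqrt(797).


N(a + b*sqrt(d)) = a^2 - d*b^2
= (10)^2 - (797)*(-10)^2
= 100 - 79700
= -79600

-79600


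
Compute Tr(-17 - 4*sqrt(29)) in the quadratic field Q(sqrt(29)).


Tr(a + b*sqrt(d)) = (a + b*sqrt(d)) + (a - b*sqrt(d)) = 2a
= 2 * (-17)
= -34

-34


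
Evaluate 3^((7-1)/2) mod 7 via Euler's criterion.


p = 7 is prime and the exponent is (p-1)/2 = 3, so by Euler's criterion 3^3 = (3/7) = +1 or -1 mod 7.
Compute by square-and-multiply:
  3 = 2 + 1 (binary 11)
  Repeated squaring mod 7: 3^1 = 3, 3^2 = 2
  3^3 = 3^2 * 3^1 = 2 * 3 mod 7
    2 * 3 = 6 = 6 mod 7
  3^3 = 6 mod 7
Result 6 = p - 1 = -1 mod 7: 3 is a quadratic non-residue mod 7. As a residue in [0, p-1] the value is 6.
3^3 mod 7 = 6

6


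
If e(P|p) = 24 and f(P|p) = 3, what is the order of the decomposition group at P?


|D_P| = e * f
= 24 * 3
= 72

72


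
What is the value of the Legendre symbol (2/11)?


p = 11 is prime, so compute (2/11) with the reciprocity algorithm (Jacobi-symbol steps: pull out 2s via (2/n), flip via reciprocity, reduce):
  pull out 2: (2/11) = -1  (since 11 mod 8 = 3)
  (1/11) = 1
Product of signs = -1
(2/11) = -1

-1


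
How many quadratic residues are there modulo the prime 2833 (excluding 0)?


For prime p, the number of non-zero quadratic residues is (p-1)/2.
= (2833-1)/2
= 1416

1416


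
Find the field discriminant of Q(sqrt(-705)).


For K = Q(sqrt(d)) with d squarefree: disc(K) = d if d = 1 mod 4, and disc(K) = 4d if d = 2 or 3 mod 4.
Here d = -705, and d mod 4 = 3.
d = 3 mod 4, not 1 (O_K = Z[sqrt(d)]), so disc(K) = 4d = 4 * (-705) = -2820

-2820


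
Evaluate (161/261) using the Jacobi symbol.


Compute (161/261) via quadratic reciprocity:
  reciprocity: (161/261) -> +(261/161)
  reduce: (100/161)
  pull out 2: (2/161) = +1  (since 161 mod 8 = 1)
  pull out 2: (2/161) = +1  (since 161 mod 8 = 1)
  reciprocity: (25/161) -> +(161/25)
  reduce: (11/25)
  reciprocity: (11/25) -> +(25/11)
  reduce: (3/11)
  reciprocity: (3/11) -> -(11/3)
  reduce: (2/3)
  pull out 2: (2/3) = -1  (since 3 mod 8 = 3)
  (1/3) = 1
Product of signs = 1

1


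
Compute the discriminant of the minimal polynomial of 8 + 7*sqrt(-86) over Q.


The element 8 + 7*sqrt(-86) has minimal polynomial:
x^2 - 16*x + 4278
Discriminant = (-16)^2 - 4*(4278)
= 256 - 17112
= -16856

-16856


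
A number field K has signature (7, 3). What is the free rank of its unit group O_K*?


By Dirichlet's unit theorem:
rank = r1 + r2 - 1
= 7 + 3 - 1
= 9

9


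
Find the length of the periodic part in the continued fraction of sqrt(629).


Run the CF algorithm for sqrt(629).
a_0 = floor(sqrt(629)) = 25; set m_0=0, q_0=1.
Recurrence: m' = q*a - m,  q' = (d - m'^2)/q,  a' = floor((a_0 + m')/q').
  step 1: m=25, q=4, a=12
  step 2: m=23, q=25, a=1
  step 3: m=2, q=25, a=1
  step 4: m=23, q=4, a=12
  step 5: m=25, q=1, a=50
a_5 = 2*a_0 = 50, so the period closes here.
sqrt(629) = [25; 12, 1, 1, 12, 50]
Period length = 5

5


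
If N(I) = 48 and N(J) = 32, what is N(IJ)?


N(IJ) = N(I) * N(J)
= 48 * 32
= 1536

1536


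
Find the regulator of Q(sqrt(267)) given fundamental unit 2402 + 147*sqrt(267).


epsilon = 2402 + 147*sqrt(267)
= 4803.9998
R = ln(4803.9998)
= 8.4772

8.4772


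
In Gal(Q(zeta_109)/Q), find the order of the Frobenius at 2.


The Frobenius at p in Gal(Q(zeta_n)/Q) = (Z/nZ)* is the class of p, so its order is ord_109(2), the smallest k >= 1 with 2^k = 1 mod 109.
n = 109 = 109, phi(109) = 108; the order divides phi(n).
Divisors of 108: 1, 2, 3, 4, 6, 9, 12, 18, 27, 36, 54, 108
Repeated squaring mod 109: 2^1 = 2, 2^2 = 4, 2^4 = 16, 2^8 = 38, 2^16 = 27, 2^32 = 75, 2^64 = 66
Test divisors in increasing order:
  k=1: 2^1 = 2 mod 109
  k=2: 2^2 = 4 mod 109
  k=3: 2^3 = 4 * 2 = 8 mod 109
  k=4: 2^4 = 16 mod 109
  k=6: 2^6 = 16 * 4 = 64 mod 109
  k=9: 2^9 = 38 * 2 = 76 mod 109
  k=12: 2^12 = 38 * 16 = 63 mod 109
  k=18: 2^18 = 27 * 4 = 108 mod 109
  k=27: 2^27 = 27 * 38 * 4 * 2 = 33 mod 109
  k=36: 2^36 = 75 * 16 = 1 mod 109  <- first divisor giving 1
Order = 36

36


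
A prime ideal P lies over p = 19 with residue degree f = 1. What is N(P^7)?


N(P^a) = p^(a*f)
= 19^(7*1)
= 19^7
= 893871739

893871739


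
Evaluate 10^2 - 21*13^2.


x^2 - d*y^2
= 10^2 - 21*13^2
= 100 - 3549
= -3449

-3449


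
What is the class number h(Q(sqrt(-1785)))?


K = Q(sqrt(-1785)). d mod 4 = 3, so D = disc(K) = 4d = -7140
h(K) equals the number of primitive reduced positive-definite forms (a, b, c) = a*x^2 + b*x*y + c*y^2 with b^2 - 4ac = D,
where reduced means |b| <= a <= c, with b >= 0 whenever |b| = a or a = c, and primitive means gcd(a, b, c) = 1.
Reduced forces 3a^2 <= |D| = 7140, so 1 <= a <= 48; b must have the parity of D, and c = (b^2 - D)/(4a) must be an integer >= a.
Enumerate a = 1..48, b in [-a, a]:
  a=1: (1, 0, 1785)  [1]
  a=2: (2, 2, 893)  [1]
  a=3: (3, 0, 595)  [1]
  a=4: none
  a=5: (5, 0, 357)  [1]
  a=6: (6, 6, 299)  [1]
  a=7: (7, 0, 255)  [1]
  a=8..9: none
  a=10: (10, 10, 181)  [1]
  a=11..12: none
  a=13: (13, -6, 138), (13, 6, 138)  [2]
  a=14: (14, 14, 131)  [1]
  a=15: (15, 0, 119)  [1]
  a=16: none
  a=17: (17, 0, 105)  [1]
  a=18: none
  a=19: (19, -2, 94), (19, 2, 94)  [2]
  a=20: none
  a=21: (21, 0, 85)  [1]
  a=22: none
  a=23: (23, -6, 78), (23, 6, 78)  [2]
  a=24..25: none
  a=26: (26, -6, 69), (26, 6, 69)  [2]
  a=27..28: none
  a=29: (29, -20, 65), (29, 20, 65)  [2]
  a=30: (30, 30, 67)  [1]
  a=31..33: none
  a=34: (34, 34, 61)  [1]
  a=35: (35, 0, 51)  [1]
  a=36: none
  a=37: (37, -36, 57), (37, 36, 57)  [2]
  a=38: (38, -2, 47), (38, 2, 47)  [2]
  a=39: (39, -6, 46), (39, 6, 46)  [2]
  a=40..41: none
  a=42: (42, 42, 53)  [1]
  a=43: (43, 16, 43)  [1]
  a=44..48: none
Total reduced forms: 1 + 1 + 1 + 1 + 1 + 1 + 1 + 2 + 1 + 1 + 1 + 2 + 1 + 2 + 2 + 2 + 1 + 1 + 1 + 2 + 2 + 2 + 1 + 1 = 32
h = 32

32


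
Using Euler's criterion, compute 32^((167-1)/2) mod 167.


p = 167 is prime and the exponent is (p-1)/2 = 83, so by Euler's criterion 32^83 = (32/167) = +1 or -1 mod 167.
Compute by square-and-multiply:
  83 = 64 + 16 + 2 + 1 (binary 1010011)
  Repeated squaring mod 167: 32^1 = 32, 32^2 = 22, 32^4 = 150, 32^8 = 122, 32^16 = 21, 32^32 = 107, 32^64 = 93
  32^83 = 32^64 * 32^16 * 32^2 * 32^1 = 93 * 21 * 22 * 32 mod 167
    93 * 21 = 1953 = 116 mod 167
    116 * 22 = 2552 = 47 mod 167
    47 * 32 = 1504 = 1 mod 167
  32^83 = 1 mod 167
Result 1: 32 is a quadratic residue mod 167.
32^83 mod 167 = 1

1


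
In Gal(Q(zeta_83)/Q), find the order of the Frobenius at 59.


The Frobenius at p in Gal(Q(zeta_n)/Q) = (Z/nZ)* is the class of p, so its order is ord_83(59), the smallest k >= 1 with 59^k = 1 mod 83.
n = 83 = 83, phi(83) = 82; the order divides phi(n).
Divisors of 82: 1, 2, 41, 82
Repeated squaring mod 83: 59^1 = 59, 59^2 = 78, 59^4 = 25, 59^8 = 44, 59^16 = 27, 59^32 = 65, 59^64 = 75
Test divisors in increasing order:
  k=1: 59^1 = 59 mod 83
  k=2: 59^2 = 78 mod 83
  k=41: 59^41 = 65 * 44 * 59 = 1 mod 83  <- first divisor giving 1
Order = 41

41


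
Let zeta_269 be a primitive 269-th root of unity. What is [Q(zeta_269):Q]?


The degree equals Euler's totient phi(269).
269 = 269
phi(269) = 268

268


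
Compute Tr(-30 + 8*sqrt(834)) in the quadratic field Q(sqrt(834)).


Tr(a + b*sqrt(d)) = (a + b*sqrt(d)) + (a - b*sqrt(d)) = 2a
= 2 * (-30)
= -60

-60


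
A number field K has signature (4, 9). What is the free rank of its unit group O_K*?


By Dirichlet's unit theorem:
rank = r1 + r2 - 1
= 4 + 9 - 1
= 12

12


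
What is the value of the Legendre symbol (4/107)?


p = 107 is prime, so compute (4/107) with the reciprocity algorithm (Jacobi-symbol steps: pull out 2s via (2/n), flip via reciprocity, reduce):
  pull out 2: (2/107) = -1  (since 107 mod 8 = 3)
  pull out 2: (2/107) = -1  (since 107 mod 8 = 3)
  (1/107) = 1
Product of signs = 1
(4/107) = 1

1


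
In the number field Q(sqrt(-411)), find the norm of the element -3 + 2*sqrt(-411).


N(a + b*sqrt(d)) = a^2 - d*b^2
= (-3)^2 - (-411)*(2)^2
= 9 + 1644
= 1653

1653


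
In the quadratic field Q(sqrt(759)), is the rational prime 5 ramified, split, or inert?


K = Q(sqrt(759)). Since d mod 4 = 3, disc(K) = 3036.
Check p | disc: 3036 mod 5 = 1.
p does not divide disc. Compute Legendre symbol (d/p):
4^((5-1)/2) mod 5 = 1
(d/p) = 1, so p splits: (p) = P*P' with e=1, f=1, g=2.
Therefore p is split.

split


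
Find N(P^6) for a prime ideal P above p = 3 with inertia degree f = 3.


N(P^a) = p^(a*f)
= 3^(6*3)
= 3^18
= 387420489

387420489


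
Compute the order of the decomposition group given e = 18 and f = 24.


|D_P| = e * f
= 18 * 24
= 432

432


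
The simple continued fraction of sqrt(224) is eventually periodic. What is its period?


Run the CF algorithm for sqrt(224).
a_0 = floor(sqrt(224)) = 14; set m_0=0, q_0=1.
Recurrence: m' = q*a - m,  q' = (d - m'^2)/q,  a' = floor((a_0 + m')/q').
  step 1: m=14, q=28, a=1
  step 2: m=14, q=1, a=28
a_2 = 2*a_0 = 28, so the period closes here.
sqrt(224) = [14; 1, 28]
Period length = 2

2


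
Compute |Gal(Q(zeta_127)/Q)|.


|Gal(Q(zeta_127)/Q)| = phi(127)
= 126

126


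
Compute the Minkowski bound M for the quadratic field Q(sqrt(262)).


d = 262, d mod 4 = 2, so disc(K) = 4d = 1048; |disc(K)| = 1048
Real quadratic field, so n = 2, s = r2 = 0, r1 = 2
M = (n!/n^n) * (4/pi)^s * sqrt(|disc(K)|) = (2!/2^2) * (4/pi)^0 * sqrt(1048)
= 0.5 * 1.000000 * 32.372828
= 16.1864

16.1864


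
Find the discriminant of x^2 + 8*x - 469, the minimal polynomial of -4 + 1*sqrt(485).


The element -4 + 1*sqrt(485) has minimal polynomial:
x^2 + 8*x - 469
Discriminant = (8)^2 - 4*(-469)
= 64 + 1876
= 1940

1940


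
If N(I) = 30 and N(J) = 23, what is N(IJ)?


N(IJ) = N(I) * N(J)
= 30 * 23
= 690

690


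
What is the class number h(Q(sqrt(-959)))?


K = Q(sqrt(-959)). d mod 4 = 1, so D = disc(K) = d = -959
h(K) equals the number of primitive reduced positive-definite forms (a, b, c) = a*x^2 + b*x*y + c*y^2 with b^2 - 4ac = D,
where reduced means |b| <= a <= c, with b >= 0 whenever |b| = a or a = c, and primitive means gcd(a, b, c) = 1.
Reduced forces 3a^2 <= |D| = 959, so 1 <= a <= 17; b must have the parity of D, and c = (b^2 - D)/(4a) must be an integer >= a.
Enumerate a = 1..17, b in [-a, a]:
  a=1: (1, 1, 240)  [1]
  a=2: (2, -1, 120), (2, 1, 120)  [2]
  a=3: (3, -1, 80), (3, 1, 80)  [2]
  a=4: (4, -1, 60), (4, 1, 60)  [2]
  a=5: (5, -1, 48), (5, 1, 48)  [2]
  a=6: (6, -5, 41), (6, -1, 40), (6, 1, 40), (6, 5, 41)  [4]
  a=7: (7, 7, 36)  [1]
  a=8: (8, -1, 30), (8, 1, 30)  [2]
  a=9: (9, -7, 28), (9, 7, 28)  [2]
  a=10: (10, -9, 26), (10, -1, 24), (10, 1, 24), (10, 9, 26)  [4]
  a=11: (11, -3, 22), (11, 3, 22)  [2]
  a=12: (12, -7, 21), (12, -1, 20), (12, 1, 20), (12, 7, 21)  [4]
  a=13: (13, -9, 20), (13, 9, 20)  [2]
  a=14: (14, -7, 18), (14, 7, 18)  [2]
  a=15: (15, -11, 18), (15, -1, 16), (15, 1, 16), (15, 11, 18)  [4]
  a=16..17: none
Total reduced forms: 1 + 2 + 2 + 2 + 2 + 4 + 1 + 2 + 2 + 4 + 2 + 4 + 2 + 2 + 4 = 36
h = 36

36


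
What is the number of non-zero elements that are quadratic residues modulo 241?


For prime p, the number of non-zero quadratic residues is (p-1)/2.
= (241-1)/2
= 120

120


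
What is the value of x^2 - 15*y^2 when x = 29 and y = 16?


x^2 - d*y^2
= 29^2 - 15*16^2
= 841 - 3840
= -2999

-2999


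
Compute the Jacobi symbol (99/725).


Compute (99/725) via quadratic reciprocity:
  reciprocity: (99/725) -> +(725/99)
  reduce: (32/99)
  pull out 2: (2/99) = -1  (since 99 mod 8 = 3)
  pull out 2: (2/99) = -1  (since 99 mod 8 = 3)
  pull out 2: (2/99) = -1  (since 99 mod 8 = 3)
  pull out 2: (2/99) = -1  (since 99 mod 8 = 3)
  pull out 2: (2/99) = -1  (since 99 mod 8 = 3)
  (1/99) = 1
Product of signs = -1

-1


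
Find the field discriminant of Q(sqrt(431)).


For K = Q(sqrt(d)) with d squarefree: disc(K) = d if d = 1 mod 4, and disc(K) = 4d if d = 2 or 3 mod 4.
Here d = 431, and d mod 4 = 3.
d = 3 mod 4, not 1 (O_K = Z[sqrt(d)]), so disc(K) = 4d = 4 * (431) = 1724

1724


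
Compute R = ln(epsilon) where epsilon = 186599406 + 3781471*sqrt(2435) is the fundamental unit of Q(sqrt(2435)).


epsilon = 186599406 + 3781471*sqrt(2435)
= 3.7320e+08
R = ln(3.7320e+08)
= 19.7376

19.7376


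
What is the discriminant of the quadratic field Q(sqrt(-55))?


For K = Q(sqrt(d)) with d squarefree: disc(K) = d if d = 1 mod 4, and disc(K) = 4d if d = 2 or 3 mod 4.
Here d = -55, and d mod 4 = 1.
d = 1 mod 4 (O_K = Z[(1+sqrt(d))/2]), so disc(K) = d = -55

-55


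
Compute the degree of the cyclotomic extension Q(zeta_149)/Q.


The degree equals Euler's totient phi(149).
149 = 149
phi(149) = 148

148


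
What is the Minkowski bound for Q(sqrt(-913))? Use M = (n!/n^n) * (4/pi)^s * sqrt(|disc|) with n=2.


d = -913, d mod 4 = 3, so disc(K) = 4d = -3652; |disc(K)| = 3652
Imaginary quadratic field, so n = 2, s = r2 = 1, r1 = 0
M = (n!/n^n) * (4/pi)^s * sqrt(|disc(K)|) = (2!/2^2) * (4/pi)^1 * sqrt(3652)
= 0.5 * 1.273240 * 60.431780
= 38.4721

38.4721


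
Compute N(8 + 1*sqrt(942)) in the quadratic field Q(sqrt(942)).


N(a + b*sqrt(d)) = a^2 - d*b^2
= (8)^2 - (942)*(1)^2
= 64 - 942
= -878

-878


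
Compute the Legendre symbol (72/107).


p = 107 is prime, so compute (72/107) with the reciprocity algorithm (Jacobi-symbol steps: pull out 2s via (2/n), flip via reciprocity, reduce):
  pull out 2: (2/107) = -1  (since 107 mod 8 = 3)
  pull out 2: (2/107) = -1  (since 107 mod 8 = 3)
  pull out 2: (2/107) = -1  (since 107 mod 8 = 3)
  reciprocity: (9/107) -> +(107/9)
  reduce: (8/9)
  pull out 2: (2/9) = +1  (since 9 mod 8 = 1)
  pull out 2: (2/9) = +1  (since 9 mod 8 = 1)
  pull out 2: (2/9) = +1  (since 9 mod 8 = 1)
  (1/9) = 1
Product of signs = -1
(72/107) = -1

-1


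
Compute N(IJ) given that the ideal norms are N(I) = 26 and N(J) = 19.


N(IJ) = N(I) * N(J)
= 26 * 19
= 494

494


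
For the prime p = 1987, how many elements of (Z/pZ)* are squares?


For prime p, the number of non-zero quadratic residues is (p-1)/2.
= (1987-1)/2
= 993

993


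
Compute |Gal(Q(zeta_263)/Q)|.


|Gal(Q(zeta_263)/Q)| = phi(263)
= 262

262


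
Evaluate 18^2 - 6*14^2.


x^2 - d*y^2
= 18^2 - 6*14^2
= 324 - 1176
= -852

-852


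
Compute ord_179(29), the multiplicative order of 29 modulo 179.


We want ord_179(29), the smallest k >= 1 with 29^k = 1 mod 179.
n = 179 = 179, phi(179) = 178; the order divides phi(n).
Divisors of 178: 1, 2, 89, 178
Repeated squaring mod 179: 29^1 = 29, 29^2 = 125, 29^4 = 52, 29^8 = 19, 29^16 = 3, 29^32 = 9, 29^64 = 81, 29^128 = 117
Test divisors in increasing order:
  k=1: 29^1 = 29 mod 179
  k=2: 29^2 = 125 mod 179
  k=89: 29^89 = 81 * 3 * 19 * 29 = 1 mod 179  <- first divisor giving 1
Order = 89

89


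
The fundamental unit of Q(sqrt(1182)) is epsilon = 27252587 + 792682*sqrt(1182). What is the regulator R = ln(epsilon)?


epsilon = 27252587 + 792682*sqrt(1182)
= 5.4505e+07
R = ln(5.4505e+07)
= 17.8138

17.8138
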